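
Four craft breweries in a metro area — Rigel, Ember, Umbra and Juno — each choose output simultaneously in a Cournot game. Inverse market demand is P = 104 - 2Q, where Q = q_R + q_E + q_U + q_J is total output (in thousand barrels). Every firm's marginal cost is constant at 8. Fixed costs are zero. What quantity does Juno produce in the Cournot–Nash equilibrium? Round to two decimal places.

9.60

A representative firm's profit is π_i = q_i(104 - 2Q) - 8q_i.
Setting ∂π_i/∂q_i = 0 with rivals' quantities fixed: 96 - 4q_i - 2·Σ_{j≠i} q_j = 0.
By symmetry each firm produces the same amount; substituting Σ_{j≠i} q_j = 3q_i yields q_i = 96/10 = 48/5.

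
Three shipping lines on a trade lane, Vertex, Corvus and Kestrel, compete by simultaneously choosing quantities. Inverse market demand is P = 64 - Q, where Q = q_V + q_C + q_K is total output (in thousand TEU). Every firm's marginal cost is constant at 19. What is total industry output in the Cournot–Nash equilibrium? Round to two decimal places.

Each firm earns π_i = (64 - Q)q_i - 19q_i.
Setting ∂π_i/∂q_i = 0 with rivals' quantities fixed: 45 - 2q_i - Σ_{j≠i} q_j = 0.
By symmetry each firm produces the same amount; substituting Σ_{j≠i} q_j = 2q_i yields q_i = 45/4.
Total output Q = 45/4 + 45/4 + 45/4 = 135/4.

33.75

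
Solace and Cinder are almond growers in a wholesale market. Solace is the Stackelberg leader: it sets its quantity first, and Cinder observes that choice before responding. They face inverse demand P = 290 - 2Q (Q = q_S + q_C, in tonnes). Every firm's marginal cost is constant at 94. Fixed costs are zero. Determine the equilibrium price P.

The follower Cinder best-responds to any q_S: π_C = (290 - 2Q)q_C - 94q_C.
Setting the follower's marginal profit to zero, 196 - 2q_S - 4q_C = 0, i.e. q_C = (196 - 2q_S)/4.
Solace substitutes q_C(q_S) into its own profit: π_S = q_S(290 - 2q_S - (196 - 2q_S)/2) - 94q_S = (192 - q_S)q_S - 94q_S.
Maximising: ∂π_S/∂q_S = 98 - 2q_S = 0, giving q_S = 49.
Then q_C = (196 - 2·49)/4 = 49/2.
Total output Q = 147/2, so price P = 290 - 2·(147/2) = 143.

143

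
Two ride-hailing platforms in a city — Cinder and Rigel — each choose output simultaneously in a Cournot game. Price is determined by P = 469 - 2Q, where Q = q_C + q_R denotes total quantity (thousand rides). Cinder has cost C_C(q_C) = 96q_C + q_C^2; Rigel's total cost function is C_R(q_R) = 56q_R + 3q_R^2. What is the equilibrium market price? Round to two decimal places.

303.43

Cinder's profit: π_C = (469 - 2Q)q_C - (96q_C + q_C²). Setting ∂π_C/∂q_C = 0: 373 - 6q_C - 2(q_R) = 0.
Rigel's first-order condition: 413 - 10q_R - 2(q_C) = 0.
Best responses: q_C = (373 - 2q_R)/6, q_R = (413 - 2q_C)/10.
Substituting one into the other gives q_C = 363/7 and q_R = 433/14.
Total output Q = 1159/14, so price P = 469 - 2·(1159/14) = 303.4286.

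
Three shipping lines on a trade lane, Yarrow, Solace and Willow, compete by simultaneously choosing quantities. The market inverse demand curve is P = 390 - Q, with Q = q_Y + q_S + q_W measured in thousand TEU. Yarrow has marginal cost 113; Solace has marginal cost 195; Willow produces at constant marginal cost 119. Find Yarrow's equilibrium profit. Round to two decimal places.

8326.56

Yarrow's profit: π_Y = (390 - Q)q_Y - (113q_Y). Setting ∂π_Y/∂q_Y = 0: 277 - 2q_Y - (q_S + q_W) = 0.
Solace's first-order condition: 195 - 2q_S - (q_Y + q_W) = 0.
Willow's first-order condition: 271 - 2q_W - (q_Y + q_S) = 0.
Adding the 3 first-order conditions: 743 − 4Q = 0, so Q = 743/4.
Back-substituting: q_Y = (277 − 743/4) = 365/4, q_S = (195 − 743/4) = 37/4, q_W = (271 − 743/4) = 341/4.
Price P = 390 - 743/4 = 817/4.
Yarrow's profit: (817/4 - 113)·(365/4) = 8326.5625.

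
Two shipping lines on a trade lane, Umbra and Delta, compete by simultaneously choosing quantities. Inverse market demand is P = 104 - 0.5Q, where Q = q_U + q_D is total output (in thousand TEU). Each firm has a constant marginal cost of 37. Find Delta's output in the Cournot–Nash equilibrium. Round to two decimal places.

Each firm earns π_i = (104 - 0.5Q)q_i - 37q_i.
Setting ∂π_i/∂q_i = 0 with rivals' quantities fixed: 67 - q_i - (1/2)q_j = 0.
By symmetry each firm produces the same amount; substituting q_j = q_i yields q_i = 67/(3/2) = 134/3.

44.67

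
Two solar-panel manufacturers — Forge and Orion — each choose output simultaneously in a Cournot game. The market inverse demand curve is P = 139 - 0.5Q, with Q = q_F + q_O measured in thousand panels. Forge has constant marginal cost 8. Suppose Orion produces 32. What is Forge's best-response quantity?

115

With the rival's output fixed at 32, Forge's profit is π_F = (139 - (1/2)·32 - (1/2)q_F)q_F - (8q_F) = (123 - (1/2)q_F)q_F - (8q_F).
∂π_F/∂q_F = 115 - q_F = 0, so q_F = 115.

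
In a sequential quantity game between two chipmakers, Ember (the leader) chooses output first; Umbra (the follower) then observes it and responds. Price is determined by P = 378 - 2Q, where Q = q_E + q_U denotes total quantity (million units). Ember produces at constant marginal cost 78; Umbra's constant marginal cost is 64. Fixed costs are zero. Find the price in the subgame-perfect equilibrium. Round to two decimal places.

149.50

The follower Umbra best-responds to any q_E: π_U = (378 - 2Q)q_U - 64q_U.
∂π_U/∂q_U = 314 - 2q_E - 4q_U = 0 gives the reaction function q_U = (314 - 2q_E)/4.
Ember substitutes q_U(q_E) into its own profit: π_E = q_E(378 - 2q_E - (314 - 2q_E)/2) - 78q_E = (221 - q_E)q_E - 78q_E.
The leader's first-order condition 143 - 2q_E = 0 yields q_E = 143/2.
Then q_U = (314 - 2·(143/2))/4 = 171/4.
Total output Q = 457/4, so price P = 378 - 2·(457/4) = 299/2.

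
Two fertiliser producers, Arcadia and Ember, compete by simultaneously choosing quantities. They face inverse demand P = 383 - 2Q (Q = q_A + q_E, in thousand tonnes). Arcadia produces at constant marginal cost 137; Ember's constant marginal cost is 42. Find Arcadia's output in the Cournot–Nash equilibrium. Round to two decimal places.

Arcadia's profit: π_A = (383 - 2Q)q_A - (137q_A). Setting ∂π_A/∂q_A = 0: 246 - 4q_A - 2(q_E) = 0.
Ember's profit: π_E = (383 - 2Q)q_E - (42q_E). Setting ∂π_E/∂q_E = 0: 341 - 4q_E - 2(q_A) = 0.
So q_A = (246 - 2q_E)/4 and q_E = (341 - 2q_A)/4.
Substituting one into the other gives q_A = 151/6 and q_E = 218/3.

25.17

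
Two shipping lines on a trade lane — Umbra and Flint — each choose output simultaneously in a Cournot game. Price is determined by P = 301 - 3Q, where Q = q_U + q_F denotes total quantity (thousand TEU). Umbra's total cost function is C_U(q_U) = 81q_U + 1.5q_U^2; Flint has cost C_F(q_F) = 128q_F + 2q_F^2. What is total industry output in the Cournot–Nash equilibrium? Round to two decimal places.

Umbra's profit: π_U = (301 - 3Q)q_U - (81q_U + (3/2)q_U²). Setting ∂π_U/∂q_U = 0: 220 - 9q_U - 3(q_F) = 0.
Flint's first-order condition: 173 - 10q_F - 3(q_U) = 0.
Best responses: q_U = (220 - 3q_F)/9, q_F = (173 - 3q_U)/10.
Solving the pair: q_U = 1681/81, q_F = 299/27.
Total output Q = 1681/81 + 299/27 = 31.8272.

31.83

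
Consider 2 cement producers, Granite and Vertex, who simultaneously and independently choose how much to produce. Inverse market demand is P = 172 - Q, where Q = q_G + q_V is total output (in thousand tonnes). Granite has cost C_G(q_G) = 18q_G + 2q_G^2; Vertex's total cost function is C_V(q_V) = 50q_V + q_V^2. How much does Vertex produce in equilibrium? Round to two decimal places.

Granite's profit: π_G = (172 - Q)q_G - (18q_G + 2q_G²). Setting ∂π_G/∂q_G = 0: 154 - 6q_G - (q_V) = 0.
Vertex's first-order condition: 122 - 4q_V - (q_G) = 0.
Rearranging gives the reaction functions q_G = (154 - q_V)/6 and q_V = (122 - q_G)/4.
Substituting one into the other gives q_G = 494/23 and q_V = 578/23.

25.13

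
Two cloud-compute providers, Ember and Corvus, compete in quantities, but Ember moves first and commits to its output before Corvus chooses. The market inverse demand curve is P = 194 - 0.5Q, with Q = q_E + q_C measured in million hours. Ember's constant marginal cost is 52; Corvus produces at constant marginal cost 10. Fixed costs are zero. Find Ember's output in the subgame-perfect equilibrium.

100

Solve by backward induction. Given q_E, the follower Corvus maximises π_C = (194 - (1/2)q_E - (1/2)q_C)q_C - 10q_C.
Setting the follower's marginal profit to zero, 184 - (1/2)q_E - q_C = 0, i.e. q_C = (184 - (1/2)q_E).
The leader anticipates this reaction. Substituting into P = 194 - 0.5Q gives P = 102 - (1/4)q_E, so π_E = (102 - (1/4)q_E)q_E - 52q_E.
The leader's first-order condition 50 - (1/2)q_E = 0 yields q_E = 100.
Then q_C = (184 - (1/2)·100) = 134.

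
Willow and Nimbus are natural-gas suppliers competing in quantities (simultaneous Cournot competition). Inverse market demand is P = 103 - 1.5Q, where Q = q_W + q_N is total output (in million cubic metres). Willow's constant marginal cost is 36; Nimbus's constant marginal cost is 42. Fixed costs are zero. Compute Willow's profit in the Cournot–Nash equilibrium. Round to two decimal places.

Willow's profit: π_W = (103 - 1.5Q)q_W - (36q_W). Setting ∂π_W/∂q_W = 0: 67 - 3q_W - (3/2)(q_N) = 0.
Nimbus's profit: π_N = (103 - 1.5Q)q_N - (42q_N). Setting ∂π_N/∂q_N = 0: 61 - 3q_N - (3/2)(q_W) = 0.
Rearranging gives the reaction functions q_W = (67 - (3/2)q_N)/3 and q_N = (61 - (3/2)q_W)/3.
Substituting one into the other gives q_W = 146/9 and q_N = 110/9.
Price P = 103 - (3/2)·(256/9) = 181/3.
Willow's profit: (181/3 - 36)·(146/9) = 394.7407.

394.74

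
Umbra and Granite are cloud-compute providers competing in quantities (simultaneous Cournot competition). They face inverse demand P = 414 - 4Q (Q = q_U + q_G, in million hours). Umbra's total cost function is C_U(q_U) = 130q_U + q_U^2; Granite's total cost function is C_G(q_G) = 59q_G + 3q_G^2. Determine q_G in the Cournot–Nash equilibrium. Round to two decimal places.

Umbra's profit: π_U = (414 - 4Q)q_U - (130q_U + q_U²). Setting ∂π_U/∂q_U = 0: 284 - 10q_U - 4(q_G) = 0.
Granite's profit: π_G = (414 - 4Q)q_G - (59q_G + 3q_G²). Setting ∂π_G/∂q_G = 0: 355 - 14q_G - 4(q_U) = 0.
Best responses: q_U = (284 - 4q_G)/10, q_G = (355 - 4q_U)/14.
Substituting one into the other gives q_U = 639/31 and q_G = 1207/62.

19.47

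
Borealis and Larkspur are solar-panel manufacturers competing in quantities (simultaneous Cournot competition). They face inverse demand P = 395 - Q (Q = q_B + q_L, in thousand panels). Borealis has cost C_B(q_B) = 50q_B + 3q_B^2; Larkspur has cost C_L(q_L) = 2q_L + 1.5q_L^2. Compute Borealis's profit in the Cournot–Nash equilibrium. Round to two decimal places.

Borealis's profit: π_B = (395 - Q)q_B - (50q_B + 3q_B²). Setting ∂π_B/∂q_B = 0: 345 - 8q_B - (q_L) = 0.
Larkspur's profit: π_L = (395 - Q)q_L - (2q_L + (3/2)q_L²). Setting ∂π_L/∂q_L = 0: 393 - 5q_L - (q_B) = 0.
So q_B = (345 - q_L)/8 and q_L = (393 - q_B)/5.
Solving the pair: q_B = 444/13, q_L = 933/13.
Price P = 395 - 1377/13 = 289.0769.
Borealis's profit: 289.0769·(444/13) - 50·(444/13) - 3(444/13)² = 4665.9408.

4665.94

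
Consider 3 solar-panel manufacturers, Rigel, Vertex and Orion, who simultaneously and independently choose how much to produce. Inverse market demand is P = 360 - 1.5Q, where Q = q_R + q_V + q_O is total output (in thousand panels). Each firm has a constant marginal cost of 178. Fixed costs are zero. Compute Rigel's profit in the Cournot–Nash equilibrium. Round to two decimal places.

1380.17

Each firm earns π_i = (360 - 1.5Q)q_i - 178q_i.
Setting ∂π_i/∂q_i = 0 with rivals' quantities fixed: 182 - 3q_i - (3/2)·Σ_{j≠i} q_j = 0.
With identical firms every q_j equals q_i, so Σ_{j≠i} q_j = 2q_i and 182 = 6q_i, giving q_i = 91/3.
Price P = 360 - (3/2)·91 = 447/2.
Rigel's profit: (447/2 - 178)·(91/3) = 1380.1667.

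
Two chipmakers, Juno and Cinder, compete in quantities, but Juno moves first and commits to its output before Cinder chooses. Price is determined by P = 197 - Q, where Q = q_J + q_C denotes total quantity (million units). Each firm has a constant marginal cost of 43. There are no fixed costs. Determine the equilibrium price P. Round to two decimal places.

81.50

The follower Cinder best-responds to any q_J: π_C = (197 - Q)q_C - 43q_C.
∂π_C/∂q_C = 154 - q_J - 2q_C = 0 gives the reaction function q_C = (154 - q_J)/2.
Juno substitutes q_C(q_J) into its own profit: π_J = q_J(197 - q_J - (154 - q_J)/2) - 43q_J = (120 - (1/2)q_J)q_J - 43q_J.
The leader's first-order condition 77 - q_J = 0 yields q_J = 77.
Then q_C = (154 - 77)/2 = 77/2.
Total output Q = 231/2, so price P = 197 - 231/2 = 163/2.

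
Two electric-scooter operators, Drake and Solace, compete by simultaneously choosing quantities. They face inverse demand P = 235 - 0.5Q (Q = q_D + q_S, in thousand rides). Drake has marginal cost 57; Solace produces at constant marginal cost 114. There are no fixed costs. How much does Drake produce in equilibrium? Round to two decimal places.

Drake's profit: π_D = (235 - 0.5Q)q_D - (57q_D). Setting ∂π_D/∂q_D = 0: 178 - q_D - (1/2)(q_S) = 0.
Solace's first-order condition: 121 - q_S - (1/2)(q_D) = 0.
Best responses: q_D = (178 - (1/2)q_S), q_S = (121 - (1/2)q_D).
Substituting one into the other gives q_D = 470/3 and q_S = 128/3.

156.67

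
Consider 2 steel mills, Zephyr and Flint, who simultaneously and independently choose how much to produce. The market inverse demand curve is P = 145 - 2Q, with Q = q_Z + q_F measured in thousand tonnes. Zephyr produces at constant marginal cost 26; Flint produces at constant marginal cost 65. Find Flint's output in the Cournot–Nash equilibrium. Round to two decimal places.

6.83

Zephyr's profit: π_Z = (145 - 2Q)q_Z - (26q_Z). Setting ∂π_Z/∂q_Z = 0: 119 - 4q_Z - 2(q_F) = 0.
Flint's profit: π_F = (145 - 2Q)q_F - (65q_F). Setting ∂π_F/∂q_F = 0: 80 - 4q_F - 2(q_Z) = 0.
Best responses: q_Z = (119 - 2q_F)/4, q_F = (80 - 2q_Z)/4.
Solving the pair: q_Z = 79/3, q_F = 41/6.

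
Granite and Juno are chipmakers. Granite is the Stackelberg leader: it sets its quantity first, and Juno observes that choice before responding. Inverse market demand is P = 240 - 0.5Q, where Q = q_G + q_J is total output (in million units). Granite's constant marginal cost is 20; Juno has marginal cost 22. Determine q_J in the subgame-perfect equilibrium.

The follower Juno best-responds to any q_G: π_J = (240 - 0.5Q)q_J - 22q_J.
Setting the follower's marginal profit to zero, 218 - (1/2)q_G - q_J = 0, i.e. q_J = (218 - (1/2)q_G).
The leader anticipates this reaction. Substituting into P = 240 - 0.5Q gives P = 131 - (1/4)q_G, so π_G = (131 - (1/4)q_G)q_G - 20q_G.
Leader FOC: 111 - (1/2)q_G = 0, so q_G = 222.
Then q_J = (218 - (1/2)·222) = 107.

107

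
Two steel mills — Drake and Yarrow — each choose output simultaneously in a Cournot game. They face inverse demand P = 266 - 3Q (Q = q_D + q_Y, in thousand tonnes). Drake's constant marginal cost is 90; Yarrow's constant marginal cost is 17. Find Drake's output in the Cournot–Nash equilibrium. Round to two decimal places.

Drake's profit: π_D = (266 - 3Q)q_D - (90q_D). Setting ∂π_D/∂q_D = 0: 176 - 6q_D - 3(q_Y) = 0.
Yarrow's first-order condition: 249 - 6q_Y - 3(q_D) = 0.
Best responses: q_D = (176 - 3q_Y)/6, q_Y = (249 - 3q_D)/6.
Substituting one into the other gives q_D = 103/9 and q_Y = 322/9.

11.44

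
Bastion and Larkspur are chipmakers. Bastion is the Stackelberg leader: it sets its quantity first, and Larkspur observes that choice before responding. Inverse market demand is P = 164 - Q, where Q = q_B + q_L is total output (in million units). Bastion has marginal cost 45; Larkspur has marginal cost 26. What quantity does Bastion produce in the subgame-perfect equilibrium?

The follower Larkspur best-responds to any q_B: π_L = (164 - Q)q_L - 26q_L.
∂π_L/∂q_L = 138 - q_B - 2q_L = 0 gives the reaction function q_L = (138 - q_B)/2.
Bastion substitutes q_L(q_B) into its own profit: π_B = q_B(164 - q_B - (138 - q_B)/2) - 45q_B = (95 - (1/2)q_B)q_B - 45q_B.
The leader's first-order condition 50 - q_B = 0 yields q_B = 50.
Then q_L = (138 - 50)/2 = 44.

50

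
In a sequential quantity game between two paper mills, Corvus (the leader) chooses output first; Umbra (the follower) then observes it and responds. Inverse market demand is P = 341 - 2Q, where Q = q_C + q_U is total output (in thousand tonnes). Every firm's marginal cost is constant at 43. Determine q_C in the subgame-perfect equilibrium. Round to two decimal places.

74.50

Solve by backward induction. Given q_C, the follower Umbra maximises π_U = (341 - 2q_C - 2q_U)q_U - 43q_U.
Follower FOC: 298 - 2q_C - 4q_U = 0, so q_U(q_C) = (298 - 2q_C)/4.
Corvus substitutes q_U(q_C) into its own profit: π_C = q_C(341 - 2q_C - (298 - 2q_C)/2) - 43q_C = (192 - q_C)q_C - 43q_C.
The leader's first-order condition 149 - 2q_C = 0 yields q_C = 149/2.
Then q_U = (298 - 2·(149/2))/4 = 149/4.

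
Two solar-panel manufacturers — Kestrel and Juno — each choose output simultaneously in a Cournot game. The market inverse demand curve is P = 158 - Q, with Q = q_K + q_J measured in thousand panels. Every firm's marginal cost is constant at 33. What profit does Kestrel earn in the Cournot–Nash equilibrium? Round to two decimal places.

A representative firm's profit is π_i = q_i(158 - Q) - 33q_i.
First-order condition (treating rivals' output as given): 125 - 2q_i - q_j = 0.
By symmetry each firm produces the same amount; substituting q_j = q_i yields q_i = 125/3.
Price P = 158 - 250/3 = 224/3.
Kestrel's profit: (224/3 - 33)·(125/3) = 1736.1111.

1736.11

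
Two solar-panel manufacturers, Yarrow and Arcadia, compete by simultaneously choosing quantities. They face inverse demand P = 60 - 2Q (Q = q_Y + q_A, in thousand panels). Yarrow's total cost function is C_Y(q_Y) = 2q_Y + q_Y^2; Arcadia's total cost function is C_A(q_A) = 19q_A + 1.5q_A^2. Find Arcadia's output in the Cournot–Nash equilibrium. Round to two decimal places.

Yarrow's profit: π_Y = (60 - 2Q)q_Y - (2q_Y + q_Y²). Setting ∂π_Y/∂q_Y = 0: 58 - 6q_Y - 2(q_A) = 0.
Arcadia's first-order condition: 41 - 7q_A - 2(q_Y) = 0.
Rearranging gives the reaction functions q_Y = (58 - 2q_A)/6 and q_A = (41 - 2q_Y)/7.
Substituting one into the other gives q_Y = 162/19 and q_A = 65/19.

3.42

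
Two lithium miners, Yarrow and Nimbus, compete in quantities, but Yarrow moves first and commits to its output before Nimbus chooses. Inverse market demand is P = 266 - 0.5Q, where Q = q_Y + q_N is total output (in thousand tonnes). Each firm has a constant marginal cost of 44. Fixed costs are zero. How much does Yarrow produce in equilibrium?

The follower Nimbus best-responds to any q_Y: π_N = (266 - 0.5Q)q_N - 44q_N.
Setting the follower's marginal profit to zero, 222 - (1/2)q_Y - q_N = 0, i.e. q_N = (222 - (1/2)q_Y).
The leader anticipates this reaction. Substituting into P = 266 - 0.5Q gives P = 155 - (1/4)q_Y, so π_Y = (155 - (1/4)q_Y)q_Y - 44q_Y.
The leader's first-order condition 111 - (1/2)q_Y = 0 yields q_Y = 222.
Then q_N = (222 - (1/2)·222) = 111.

222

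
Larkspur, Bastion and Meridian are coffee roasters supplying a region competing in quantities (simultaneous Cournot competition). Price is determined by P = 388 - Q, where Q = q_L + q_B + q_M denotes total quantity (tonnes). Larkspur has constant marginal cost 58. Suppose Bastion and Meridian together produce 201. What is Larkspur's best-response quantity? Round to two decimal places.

64.50

With rivals' combined output fixed at 201, Larkspur's profit is π_L = (388 - 201 - q_L)q_L - (58q_L) = (187 - q_L)q_L - (58q_L).
∂π_L/∂q_L = 129 - 2q_L = 0, so q_L = 129/2.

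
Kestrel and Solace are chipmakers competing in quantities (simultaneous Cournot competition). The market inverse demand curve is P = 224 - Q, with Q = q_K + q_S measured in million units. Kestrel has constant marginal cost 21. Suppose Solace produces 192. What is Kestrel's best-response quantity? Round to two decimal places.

5.50

With the rival's output fixed at 192, Kestrel's profit is π_K = (224 - 192 - q_K)q_K - (21q_K) = (32 - q_K)q_K - (21q_K).
∂π_K/∂q_K = 11 - 2q_K = 0, so q_K = 11/2.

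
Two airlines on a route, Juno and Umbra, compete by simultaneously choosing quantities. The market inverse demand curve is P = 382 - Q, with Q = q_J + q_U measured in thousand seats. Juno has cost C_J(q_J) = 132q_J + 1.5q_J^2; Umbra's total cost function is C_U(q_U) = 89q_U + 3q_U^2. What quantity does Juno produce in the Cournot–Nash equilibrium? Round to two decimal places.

43.77

Juno's profit: π_J = (382 - Q)q_J - (132q_J + (3/2)q_J²). Setting ∂π_J/∂q_J = 0: 250 - 5q_J - (q_U) = 0.
Umbra's profit: π_U = (382 - Q)q_U - (89q_U + 3q_U²). Setting ∂π_U/∂q_U = 0: 293 - 8q_U - (q_J) = 0.
Best responses: q_J = (250 - q_U)/5, q_U = (293 - q_J)/8.
Solving the pair: q_J = 569/13, q_U = 405/13.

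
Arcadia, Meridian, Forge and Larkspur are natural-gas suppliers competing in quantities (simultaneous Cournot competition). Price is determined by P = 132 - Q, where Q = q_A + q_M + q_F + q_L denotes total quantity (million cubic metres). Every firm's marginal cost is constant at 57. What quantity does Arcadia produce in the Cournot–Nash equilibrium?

A representative firm's profit is π_i = q_i(132 - Q) - 57q_i.
First-order condition (treating rivals' output as given): 75 - 2q_i - Σ_{j≠i} q_j = 0.
With identical firms every q_j equals q_i, so Σ_{j≠i} q_j = 3q_i and 75 = 5q_i, giving q_i = 15.

15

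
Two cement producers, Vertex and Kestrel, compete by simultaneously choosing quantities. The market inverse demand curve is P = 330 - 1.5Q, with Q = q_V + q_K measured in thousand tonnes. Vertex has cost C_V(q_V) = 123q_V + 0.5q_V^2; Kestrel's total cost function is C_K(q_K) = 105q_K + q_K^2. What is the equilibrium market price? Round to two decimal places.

Vertex's profit: π_V = (330 - 1.5Q)q_V - (123q_V + (1/2)q_V²). Setting ∂π_V/∂q_V = 0: 207 - 4q_V - (3/2)(q_K) = 0.
Kestrel's first-order condition: 225 - 5q_K - (3/2)(q_V) = 0.
Best responses: q_V = (207 - (3/2)q_K)/4, q_K = (225 - (3/2)q_V)/5.
Solving the pair: q_V = 39.2958, q_K = 33.2113.
Total output Q = 72.5070, so price P = 330 - (3/2)·72.5070 = 221.2394.

221.24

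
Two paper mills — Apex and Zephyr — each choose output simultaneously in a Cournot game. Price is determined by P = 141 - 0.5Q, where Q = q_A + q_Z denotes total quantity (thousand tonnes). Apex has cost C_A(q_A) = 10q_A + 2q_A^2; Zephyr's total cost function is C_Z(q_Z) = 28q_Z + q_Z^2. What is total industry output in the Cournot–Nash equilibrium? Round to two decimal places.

Apex's profit: π_A = (141 - 0.5Q)q_A - (10q_A + 2q_A²). Setting ∂π_A/∂q_A = 0: 131 - 5q_A - (1/2)(q_Z) = 0.
Zephyr's first-order condition: 113 - 3q_Z - (1/2)(q_A) = 0.
Rearranging gives the reaction functions q_A = (131 - (1/2)q_Z)/5 and q_Z = (113 - (1/2)q_A)/3.
Substituting one into the other gives q_A = 1346/59 and q_Z = 1998/59.
Total output Q = 1346/59 + 1998/59 = 56.6780.

56.68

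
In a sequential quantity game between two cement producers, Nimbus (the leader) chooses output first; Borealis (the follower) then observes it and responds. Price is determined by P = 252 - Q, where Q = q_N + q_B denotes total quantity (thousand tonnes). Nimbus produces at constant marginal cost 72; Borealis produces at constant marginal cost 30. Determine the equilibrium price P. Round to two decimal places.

Solve by backward induction. Given q_N, the follower Borealis maximises π_B = (252 - q_N - q_B)q_B - 30q_B.
Setting the follower's marginal profit to zero, 222 - q_N - 2q_B = 0, i.e. q_B = (222 - q_N)/2.
Nimbus substitutes q_B(q_N) into its own profit: π_N = q_N(252 - q_N - (222 - q_N)/2) - 72q_N = (141 - (1/2)q_N)q_N - 72q_N.
Maximising: ∂π_N/∂q_N = 69 - q_N = 0, giving q_N = 69.
Then q_B = (222 - 69)/2 = 153/2.
Total output Q = 291/2, so price P = 252 - 291/2 = 213/2.

106.50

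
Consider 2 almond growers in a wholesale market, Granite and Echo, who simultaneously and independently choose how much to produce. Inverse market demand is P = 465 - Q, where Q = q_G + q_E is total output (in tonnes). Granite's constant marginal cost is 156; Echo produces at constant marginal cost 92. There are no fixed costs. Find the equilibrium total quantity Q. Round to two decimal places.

Granite's profit: π_G = (465 - Q)q_G - (156q_G). Setting ∂π_G/∂q_G = 0: 309 - 2q_G - (q_E) = 0.
Echo's first-order condition: 373 - 2q_E - (q_G) = 0.
Best responses: q_G = (309 - q_E)/2, q_E = (373 - q_G)/2.
Solving the pair: q_G = 245/3, q_E = 437/3.
Total output Q = 245/3 + 437/3 = 682/3.

227.33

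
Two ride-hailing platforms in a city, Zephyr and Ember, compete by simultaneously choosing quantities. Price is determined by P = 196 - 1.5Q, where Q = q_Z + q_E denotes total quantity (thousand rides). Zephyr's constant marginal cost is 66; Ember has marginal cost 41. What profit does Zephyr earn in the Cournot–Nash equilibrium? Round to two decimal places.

816.67

Zephyr's profit: π_Z = (196 - 1.5Q)q_Z - (66q_Z). Setting ∂π_Z/∂q_Z = 0: 130 - 3q_Z - (3/2)(q_E) = 0.
Ember's first-order condition: 155 - 3q_E - (3/2)(q_Z) = 0.
Best responses: q_Z = (130 - (3/2)q_E)/3, q_E = (155 - (3/2)q_Z)/3.
Solving the pair: q_Z = 70/3, q_E = 40.
Price P = 196 - (3/2)·(190/3) = 101.
Zephyr's profit: (101 - 66)·(70/3) = 816.6667.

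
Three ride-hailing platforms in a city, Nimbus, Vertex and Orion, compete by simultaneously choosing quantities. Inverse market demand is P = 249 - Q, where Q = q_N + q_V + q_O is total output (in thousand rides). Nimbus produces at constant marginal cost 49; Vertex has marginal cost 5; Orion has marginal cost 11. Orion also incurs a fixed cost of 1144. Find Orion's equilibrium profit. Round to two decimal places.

3412.25

Nimbus's profit: π_N = (249 - Q)q_N - (49q_N). Setting ∂π_N/∂q_N = 0: 200 - 2q_N - (q_V + q_O) = 0.
Vertex's first-order condition: 244 - 2q_V - (q_N + q_O) = 0.
Orion's profit: π_O = (249 - Q)q_O - (11q_O). Setting ∂π_O/∂q_O = 0: 238 - 2q_O - (q_N + q_V) = 0.
Adding the 3 first-order conditions: 682 − 4Q = 0, so Q = 341/2.
Back-substituting: q_N = (200 − 341/2) = 59/2, q_V = (244 − 341/2) = 147/2, q_O = (238 − 341/2) = 135/2.
Price P = 249 - 341/2 = 157/2.
Orion's profit: (157/2 - 11)·(135/2) - 1144 = 3412.2500.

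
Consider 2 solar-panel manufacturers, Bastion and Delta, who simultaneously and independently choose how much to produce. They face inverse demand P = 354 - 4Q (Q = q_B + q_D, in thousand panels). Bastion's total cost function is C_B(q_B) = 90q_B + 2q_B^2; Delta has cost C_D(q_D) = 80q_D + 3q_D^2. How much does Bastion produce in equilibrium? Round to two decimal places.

17.11

Bastion's profit: π_B = (354 - 4Q)q_B - (90q_B + 2q_B²). Setting ∂π_B/∂q_B = 0: 264 - 12q_B - 4(q_D) = 0.
Delta's profit: π_D = (354 - 4Q)q_D - (80q_D + 3q_D²). Setting ∂π_D/∂q_D = 0: 274 - 14q_D - 4(q_B) = 0.
Rearranging gives the reaction functions q_B = (264 - 4q_D)/12 and q_D = (274 - 4q_B)/14.
Solving the pair: q_B = 325/19, q_D = 279/19.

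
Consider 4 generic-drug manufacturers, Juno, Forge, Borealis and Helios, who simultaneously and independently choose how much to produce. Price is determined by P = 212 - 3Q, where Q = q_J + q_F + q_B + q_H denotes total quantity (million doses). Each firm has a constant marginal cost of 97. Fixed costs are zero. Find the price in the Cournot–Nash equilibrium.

120

Each firm earns π_i = (212 - 3Q)q_i - 97q_i.
Setting ∂π_i/∂q_i = 0 with rivals' quantities fixed: 115 - 6q_i - 3·Σ_{j≠i} q_j = 0.
By symmetry each firm produces the same amount; substituting Σ_{j≠i} q_j = 3q_i yields q_i = 115/15 = 23/3.
Total output Q = 92/3, so price P = 212 - 3·(92/3) = 120.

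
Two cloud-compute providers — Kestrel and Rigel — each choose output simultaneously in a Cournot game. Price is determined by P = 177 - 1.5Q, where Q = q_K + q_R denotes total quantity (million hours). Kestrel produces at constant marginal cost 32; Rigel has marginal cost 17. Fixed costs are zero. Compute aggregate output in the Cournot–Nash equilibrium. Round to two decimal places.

67.78

Kestrel's profit: π_K = (177 - 1.5Q)q_K - (32q_K). Setting ∂π_K/∂q_K = 0: 145 - 3q_K - (3/2)(q_R) = 0.
Rigel's profit: π_R = (177 - 1.5Q)q_R - (17q_R). Setting ∂π_R/∂q_R = 0: 160 - 3q_R - (3/2)(q_K) = 0.
So q_K = (145 - (3/2)q_R)/3 and q_R = (160 - (3/2)q_K)/3.
Substituting one into the other gives q_K = 260/9 and q_R = 350/9.
Total output Q = 260/9 + 350/9 = 610/9.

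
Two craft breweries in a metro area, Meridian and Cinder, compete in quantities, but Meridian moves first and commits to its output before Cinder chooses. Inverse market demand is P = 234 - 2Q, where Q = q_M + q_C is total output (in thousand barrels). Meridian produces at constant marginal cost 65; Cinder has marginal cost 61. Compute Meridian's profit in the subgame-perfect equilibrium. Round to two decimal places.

The follower Cinder best-responds to any q_M: π_C = (234 - 2Q)q_C - 61q_C.
∂π_C/∂q_C = 173 - 2q_M - 4q_C = 0 gives the reaction function q_C = (173 - 2q_M)/4.
Meridian substitutes q_C(q_M) into its own profit: π_M = q_M(234 - 2q_M - (173 - 2q_M)/2) - 65q_M = (295/2 - q_M)q_M - 65q_M.
Leader FOC: 165/2 - 2q_M = 0, so q_M = 165/4.
Then q_C = (173 - 2·(165/4))/4 = 181/8.
Price P = 234 - 2·(511/8) = 425/4.
Meridian's profit: (425/4 - 65)·(165/4) = 1701.5625.

1701.56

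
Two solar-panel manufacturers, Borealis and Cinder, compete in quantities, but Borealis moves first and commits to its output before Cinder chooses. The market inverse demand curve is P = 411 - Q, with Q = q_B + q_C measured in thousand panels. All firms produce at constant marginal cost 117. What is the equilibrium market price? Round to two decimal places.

The follower Cinder best-responds to any q_B: π_C = (411 - Q)q_C - 117q_C.
∂π_C/∂q_C = 294 - q_B - 2q_C = 0 gives the reaction function q_C = (294 - q_B)/2.
The leader anticipates this reaction. Substituting into P = 411 - Q gives P = 264 - (1/2)q_B, so π_B = (264 - (1/2)q_B)q_B - 117q_B.
Leader FOC: 147 - q_B = 0, so q_B = 147.
Then q_C = (294 - 147)/2 = 147/2.
Total output Q = 441/2, so price P = 411 - 441/2 = 381/2.

190.50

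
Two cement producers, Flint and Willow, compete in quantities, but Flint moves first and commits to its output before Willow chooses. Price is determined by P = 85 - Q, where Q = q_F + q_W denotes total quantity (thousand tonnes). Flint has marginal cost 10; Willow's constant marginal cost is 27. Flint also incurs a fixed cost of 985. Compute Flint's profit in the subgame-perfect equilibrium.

73

The follower Willow best-responds to any q_F: π_W = (85 - Q)q_W - 27q_W.
Follower FOC: 58 - q_F - 2q_W = 0, so q_W(q_F) = (58 - q_F)/2.
The leader anticipates this reaction. Substituting into P = 85 - Q gives P = 56 - (1/2)q_F, so π_F = (56 - (1/2)q_F)q_F - 10q_F.
Maximising: ∂π_F/∂q_F = 46 - q_F = 0, giving q_F = 46.
Then q_W = (58 - 46)/2 = 6.
Price P = 85 - 52 = 33.
Flint's profit: (33 - 10)·46 - 985 = 73.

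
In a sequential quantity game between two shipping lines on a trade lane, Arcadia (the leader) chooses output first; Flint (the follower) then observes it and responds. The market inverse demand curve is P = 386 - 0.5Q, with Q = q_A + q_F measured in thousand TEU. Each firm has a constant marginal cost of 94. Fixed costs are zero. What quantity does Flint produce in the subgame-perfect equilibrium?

The follower Flint best-responds to any q_A: π_F = (386 - 0.5Q)q_F - 94q_F.
Setting the follower's marginal profit to zero, 292 - (1/2)q_A - q_F = 0, i.e. q_F = (292 - (1/2)q_A).
The leader anticipates this reaction. Substituting into P = 386 - 0.5Q gives P = 240 - (1/4)q_A, so π_A = (240 - (1/4)q_A)q_A - 94q_A.
The leader's first-order condition 146 - (1/2)q_A = 0 yields q_A = 292.
Then q_F = (292 - (1/2)·292) = 146.

146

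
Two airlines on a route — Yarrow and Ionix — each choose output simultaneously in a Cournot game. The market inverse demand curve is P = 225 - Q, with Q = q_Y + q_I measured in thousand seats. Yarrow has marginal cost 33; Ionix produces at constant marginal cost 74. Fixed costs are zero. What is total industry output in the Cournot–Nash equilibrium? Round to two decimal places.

114.33

Yarrow's profit: π_Y = (225 - Q)q_Y - (33q_Y). Setting ∂π_Y/∂q_Y = 0: 192 - 2q_Y - (q_I) = 0.
Ionix's first-order condition: 151 - 2q_I - (q_Y) = 0.
Rearranging gives the reaction functions q_Y = (192 - q_I)/2 and q_I = (151 - q_Y)/2.
Solving the pair: q_Y = 233/3, q_I = 110/3.
Total output Q = 233/3 + 110/3 = 343/3.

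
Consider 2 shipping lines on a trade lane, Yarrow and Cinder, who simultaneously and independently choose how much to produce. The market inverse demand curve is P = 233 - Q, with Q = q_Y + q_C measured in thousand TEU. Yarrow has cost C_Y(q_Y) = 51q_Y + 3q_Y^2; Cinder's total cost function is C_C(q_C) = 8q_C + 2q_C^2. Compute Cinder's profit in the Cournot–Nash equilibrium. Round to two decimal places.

Yarrow's profit: π_Y = (233 - Q)q_Y - (51q_Y + 3q_Y²). Setting ∂π_Y/∂q_Y = 0: 182 - 8q_Y - (q_C) = 0.
Cinder's first-order condition: 225 - 6q_C - (q_Y) = 0.
So q_Y = (182 - q_C)/8 and q_C = (225 - q_Y)/6.
Solving the pair: q_Y = 867/47, q_C = 1618/47.
Price P = 233 - 52.8723 = 180.1277.
Cinder's profit: 180.1277·(1618/47) - 8·(1618/47) - 2(1618/47)² = 3555.3517.

3555.35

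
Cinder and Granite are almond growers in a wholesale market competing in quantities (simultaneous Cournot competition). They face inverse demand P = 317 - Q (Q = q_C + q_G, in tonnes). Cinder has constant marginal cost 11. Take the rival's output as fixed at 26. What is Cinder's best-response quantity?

With the rival's output fixed at 26, Cinder's profit is π_C = (317 - 26 - q_C)q_C - (11q_C) = (291 - q_C)q_C - (11q_C).
∂π_C/∂q_C = 280 - 2q_C = 0, so q_C = 140.

140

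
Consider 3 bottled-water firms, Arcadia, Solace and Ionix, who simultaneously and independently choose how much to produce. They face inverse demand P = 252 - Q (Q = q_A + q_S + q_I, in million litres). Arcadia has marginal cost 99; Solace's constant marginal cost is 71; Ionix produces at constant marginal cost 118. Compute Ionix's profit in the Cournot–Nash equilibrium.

Arcadia's profit: π_A = (252 - Q)q_A - (99q_A). Setting ∂π_A/∂q_A = 0: 153 - 2q_A - (q_S + q_I) = 0.
Solace's first-order condition: 181 - 2q_S - (q_A + q_I) = 0.
Ionix's profit: π_I = (252 - Q)q_I - (118q_I). Setting ∂π_I/∂q_I = 0: 134 - 2q_I - (q_A + q_S) = 0.
Adding the 3 first-order conditions: 468 − 4Q = 0, so Q = 117.
Back-substituting: q_A = (153 − 117) = 36, q_S = (181 − 117) = 64, q_I = (134 − 117) = 17.
Price P = 252 - 117 = 135.
Ionix's profit: (135 - 118)·17 = 289.

289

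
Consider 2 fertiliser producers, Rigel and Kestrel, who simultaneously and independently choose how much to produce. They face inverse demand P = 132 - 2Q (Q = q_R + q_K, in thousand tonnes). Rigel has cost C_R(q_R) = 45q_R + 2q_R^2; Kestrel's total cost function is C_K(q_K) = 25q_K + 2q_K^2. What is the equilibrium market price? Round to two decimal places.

93.20

Rigel's profit: π_R = (132 - 2Q)q_R - (45q_R + 2q_R²). Setting ∂π_R/∂q_R = 0: 87 - 8q_R - 2(q_K) = 0.
Kestrel's profit: π_K = (132 - 2Q)q_K - (25q_K + 2q_K²). Setting ∂π_K/∂q_K = 0: 107 - 8q_K - 2(q_R) = 0.
Best responses: q_R = (87 - 2q_K)/8, q_K = (107 - 2q_R)/8.
Solving the pair: q_R = 241/30, q_K = 341/30.
Total output Q = 97/5, so price P = 132 - 2·(97/5) = 466/5.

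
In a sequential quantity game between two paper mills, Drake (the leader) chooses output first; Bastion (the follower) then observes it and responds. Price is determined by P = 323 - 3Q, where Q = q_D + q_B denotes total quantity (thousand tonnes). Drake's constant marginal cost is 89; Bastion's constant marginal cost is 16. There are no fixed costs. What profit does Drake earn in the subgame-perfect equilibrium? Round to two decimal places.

1080.04

Solve by backward induction. Given q_D, the follower Bastion maximises π_B = (323 - 3q_D - 3q_B)q_B - 16q_B.
Setting the follower's marginal profit to zero, 307 - 3q_D - 6q_B = 0, i.e. q_B = (307 - 3q_D)/6.
The leader anticipates this reaction. Substituting into P = 323 - 3Q gives P = 339/2 - (3/2)q_D, so π_D = (339/2 - (3/2)q_D)q_D - 89q_D.
Maximising: ∂π_D/∂q_D = 161/2 - 3q_D = 0, giving q_D = 161/6.
Then q_B = (307 - 3·(161/6))/6 = 151/4.
Price P = 323 - 3·(775/12) = 517/4.
Drake's profit: (517/4 - 89)·(161/6) = 1080.0417.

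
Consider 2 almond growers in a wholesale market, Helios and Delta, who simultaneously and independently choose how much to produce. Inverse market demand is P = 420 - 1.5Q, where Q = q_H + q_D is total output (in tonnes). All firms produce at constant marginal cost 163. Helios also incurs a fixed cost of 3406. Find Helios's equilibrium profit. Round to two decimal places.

1486.52

Each firm earns π_i = (420 - 1.5Q)q_i - 163q_i.
First-order condition (treating rivals' output as given): 257 - 3q_i - (3/2)q_j = 0.
By symmetry each firm produces the same amount; substituting q_j = q_i yields q_i = 257/(9/2) = 514/9.
Price P = 420 - (3/2)·(1028/9) = 746/3.
Helios's profit: (746/3 - 163)·(514/9) - 3406 = 1486.5185.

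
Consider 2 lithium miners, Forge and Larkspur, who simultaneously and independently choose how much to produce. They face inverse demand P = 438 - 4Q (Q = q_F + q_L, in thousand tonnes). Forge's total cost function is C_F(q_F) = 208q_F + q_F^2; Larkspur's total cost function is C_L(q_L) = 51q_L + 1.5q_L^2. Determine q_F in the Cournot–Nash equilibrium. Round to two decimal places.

10.45

Forge's profit: π_F = (438 - 4Q)q_F - (208q_F + q_F²). Setting ∂π_F/∂q_F = 0: 230 - 10q_F - 4(q_L) = 0.
Larkspur's first-order condition: 387 - 11q_L - 4(q_F) = 0.
Rearranging gives the reaction functions q_F = (230 - 4q_L)/10 and q_L = (387 - 4q_F)/11.
Substituting one into the other gives q_F = 491/47 and q_L = 1475/47.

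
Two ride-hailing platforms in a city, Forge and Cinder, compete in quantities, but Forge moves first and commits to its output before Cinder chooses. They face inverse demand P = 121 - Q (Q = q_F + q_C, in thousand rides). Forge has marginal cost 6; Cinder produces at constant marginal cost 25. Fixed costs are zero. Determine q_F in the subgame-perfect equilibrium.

67

Solve by backward induction. Given q_F, the follower Cinder maximises π_C = (121 - q_F - q_C)q_C - 25q_C.
∂π_C/∂q_C = 96 - q_F - 2q_C = 0 gives the reaction function q_C = (96 - q_F)/2.
The leader anticipates this reaction. Substituting into P = 121 - Q gives P = 73 - (1/2)q_F, so π_F = (73 - (1/2)q_F)q_F - 6q_F.
Maximising: ∂π_F/∂q_F = 67 - q_F = 0, giving q_F = 67.
Then q_C = (96 - 67)/2 = 29/2.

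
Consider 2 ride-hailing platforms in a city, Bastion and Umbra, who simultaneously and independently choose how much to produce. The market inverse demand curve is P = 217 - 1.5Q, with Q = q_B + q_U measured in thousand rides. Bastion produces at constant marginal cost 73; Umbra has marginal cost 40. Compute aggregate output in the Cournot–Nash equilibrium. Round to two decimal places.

71.33

Bastion's profit: π_B = (217 - 1.5Q)q_B - (73q_B). Setting ∂π_B/∂q_B = 0: 144 - 3q_B - (3/2)(q_U) = 0.
Umbra's profit: π_U = (217 - 1.5Q)q_U - (40q_U). Setting ∂π_U/∂q_U = 0: 177 - 3q_U - (3/2)(q_B) = 0.
Best responses: q_B = (144 - (3/2)q_U)/3, q_U = (177 - (3/2)q_B)/3.
Solving the pair: q_B = 74/3, q_U = 140/3.
Total output Q = 74/3 + 140/3 = 214/3.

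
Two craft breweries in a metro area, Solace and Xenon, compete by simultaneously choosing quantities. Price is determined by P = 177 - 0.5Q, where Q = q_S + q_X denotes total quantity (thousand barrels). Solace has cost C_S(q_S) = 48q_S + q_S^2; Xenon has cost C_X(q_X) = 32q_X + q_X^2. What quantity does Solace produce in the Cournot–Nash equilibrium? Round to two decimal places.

Solace's profit: π_S = (177 - 0.5Q)q_S - (48q_S + q_S²). Setting ∂π_S/∂q_S = 0: 129 - 3q_S - (1/2)(q_X) = 0.
Xenon's profit: π_X = (177 - 0.5Q)q_X - (32q_X + q_X²). Setting ∂π_X/∂q_X = 0: 145 - 3q_X - (1/2)(q_S) = 0.
So q_S = (129 - (1/2)q_X)/3 and q_X = (145 - (1/2)q_S)/3.
Substituting one into the other gives q_S = 1258/35 and q_X = 1482/35.

35.94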